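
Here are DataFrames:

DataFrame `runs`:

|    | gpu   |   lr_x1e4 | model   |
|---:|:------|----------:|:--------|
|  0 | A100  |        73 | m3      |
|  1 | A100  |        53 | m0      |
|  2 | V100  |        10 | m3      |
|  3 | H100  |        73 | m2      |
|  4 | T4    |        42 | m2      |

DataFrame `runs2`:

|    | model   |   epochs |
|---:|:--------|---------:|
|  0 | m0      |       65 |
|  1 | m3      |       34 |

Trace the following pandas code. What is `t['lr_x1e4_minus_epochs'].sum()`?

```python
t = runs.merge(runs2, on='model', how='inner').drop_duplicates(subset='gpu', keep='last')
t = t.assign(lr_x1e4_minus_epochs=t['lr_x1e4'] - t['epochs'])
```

-36

merge on 'model' (how='inner') → 3 rows:
    gpu  lr_x1e4 model  epochs
0  A100       73    m3      34
1  A100       53    m0      65
2  V100       10    m3      34
drop duplicate gpu (keep=last):
    gpu  lr_x1e4 model  epochs
1  A100       53    m0      65
2  V100       10    m3      34
add column lr_x1e4_minus_epochs = t['lr_x1e4'] - t['epochs']:
    gpu  lr_x1e4 model  epochs  lr_x1e4_minus_epochs
1  A100       53    m0      65                   -12
2  V100       10    m3      34                   -24
Then the sum of column 'lr_x1e4_minus_epochs': -36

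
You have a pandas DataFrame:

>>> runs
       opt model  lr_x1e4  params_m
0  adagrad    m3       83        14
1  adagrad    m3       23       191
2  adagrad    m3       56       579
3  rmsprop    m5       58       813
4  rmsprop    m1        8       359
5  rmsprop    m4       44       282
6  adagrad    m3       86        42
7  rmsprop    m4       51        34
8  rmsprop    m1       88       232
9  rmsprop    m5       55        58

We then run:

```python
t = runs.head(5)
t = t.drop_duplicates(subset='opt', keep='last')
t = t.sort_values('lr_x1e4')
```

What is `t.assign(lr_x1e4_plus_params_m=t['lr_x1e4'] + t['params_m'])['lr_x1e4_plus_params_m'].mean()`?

take first 5 rows:
       opt model  lr_x1e4  params_m
0  adagrad    m3       83        14
1  adagrad    m3       23       191
2  adagrad    m3       56       579
3  rmsprop    m5       58       813
4  rmsprop    m1        8       359
drop duplicate opt (keep=last):
       opt model  lr_x1e4  params_m
2  adagrad    m3       56       579
4  rmsprop    m1        8       359
sort by lr_x1e4:
       opt model  lr_x1e4  params_m
4  rmsprop    m1        8       359
2  adagrad    m3       56       579
add column lr_x1e4_plus_params_m = t['lr_x1e4'] + t['params_m']:
       opt model  lr_x1e4  params_m  lr_x1e4_plus_params_m
4  rmsprop    m1        8       359                    367
2  adagrad    m3       56       579                    635
mean of column 'lr_x1e4_plus_params_m' → 501.0

501.0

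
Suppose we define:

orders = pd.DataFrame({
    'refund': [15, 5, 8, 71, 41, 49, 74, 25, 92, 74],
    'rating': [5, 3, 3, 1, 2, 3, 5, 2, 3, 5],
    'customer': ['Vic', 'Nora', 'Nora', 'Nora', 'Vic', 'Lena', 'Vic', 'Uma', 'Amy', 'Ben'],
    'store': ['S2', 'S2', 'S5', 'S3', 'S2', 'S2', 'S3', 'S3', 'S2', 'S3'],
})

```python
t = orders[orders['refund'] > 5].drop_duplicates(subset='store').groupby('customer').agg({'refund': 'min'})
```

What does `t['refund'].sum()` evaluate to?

filter rows where refund > 5:
   refund  rating customer store
0      15       5      Vic    S2
2       8       3     Nora    S5
3      71       1     Nora    S3
4      41       2      Vic    S2
5      49       3     Lena    S2
6      74       5      Vic    S3
7      25       2      Uma    S3
8      92       3      Amy    S2
9      74       5      Ben    S3
drop duplicate store (keep=first):
   refund  rating customer store
0      15       5      Vic    S2
2       8       3     Nora    S5
3      71       1     Nora    S3
group by customer, min of refund:
          refund
customer        
Nora           8
Vic           15
So sum() = 23.

23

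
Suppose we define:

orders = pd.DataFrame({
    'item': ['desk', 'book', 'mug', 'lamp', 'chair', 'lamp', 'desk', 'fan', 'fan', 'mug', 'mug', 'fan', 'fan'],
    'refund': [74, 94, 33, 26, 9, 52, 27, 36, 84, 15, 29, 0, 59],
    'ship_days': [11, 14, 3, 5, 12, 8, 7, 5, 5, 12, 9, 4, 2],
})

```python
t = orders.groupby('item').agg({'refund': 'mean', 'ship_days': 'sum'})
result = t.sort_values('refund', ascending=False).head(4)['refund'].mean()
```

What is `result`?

group by item: mean(refund), sum(ship_days):
          refund  ship_days
item                       
book   94.000000         14
chair   9.000000         12
desk   50.500000         18
fan    44.750000         16
lamp   39.000000         13
mug    25.666667         24
sort by refund descending:
          refund  ship_days
item                       
book   94.000000         14
desk   50.500000         18
fan    44.750000         16
lamp   39.000000         13
mug    25.666667         24
chair   9.000000         12
take first 4 rows:
      refund  ship_days
item                   
book   94.00         14
desk   50.50         18
fan    44.75         16
lamp   39.00         13
mean of column 'refund' → 57.0625

57.0625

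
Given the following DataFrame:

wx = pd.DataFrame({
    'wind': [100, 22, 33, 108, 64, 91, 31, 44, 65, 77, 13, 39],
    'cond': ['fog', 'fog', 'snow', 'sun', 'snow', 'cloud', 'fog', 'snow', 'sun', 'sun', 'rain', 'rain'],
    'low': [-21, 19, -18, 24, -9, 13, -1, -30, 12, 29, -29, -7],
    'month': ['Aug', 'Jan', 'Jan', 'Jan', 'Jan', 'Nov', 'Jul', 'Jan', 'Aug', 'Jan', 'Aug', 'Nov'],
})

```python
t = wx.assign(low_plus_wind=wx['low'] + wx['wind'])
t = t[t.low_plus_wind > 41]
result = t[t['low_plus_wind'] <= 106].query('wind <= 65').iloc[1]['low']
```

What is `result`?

add column low_plus_wind = wx['low'] + wx['wind']:
    wind   cond  low month  low_plus_wind
0    100    fog  -21   Aug             79
1     22    fog   19   Jan             41
2     33   snow  -18   Jan             15
3    108    sun   24   Jan            132
4     64   snow   -9   Jan             55
5     91  cloud   13   Nov            104
6     31    fog   -1   Jul             30
7     44   snow  -30   Jan             14
8     65    sun   12   Aug             77
9     77    sun   29   Jan            106
10    13   rain  -29   Aug            -16
11    39   rain   -7   Nov             32
filter rows where low_plus_wind > 41:
   wind   cond  low month  low_plus_wind
0   100    fog  -21   Aug             79
3   108    sun   24   Jan            132
4    64   snow   -9   Jan             55
5    91  cloud   13   Nov            104
8    65    sun   12   Aug             77
9    77    sun   29   Jan            106
filter rows where low_plus_wind <= 106:
   wind   cond  low month  low_plus_wind
0   100    fog  -21   Aug             79
4    64   snow   -9   Jan             55
5    91  cloud   13   Nov            104
8    65    sun   12   Aug             77
9    77    sun   29   Jan            106
filter rows where wind <= 65:
   wind  cond  low month  low_plus_wind
4    64  snow   -9   Jan             55
8    65   sun   12   Aug             77
Hence 12.

12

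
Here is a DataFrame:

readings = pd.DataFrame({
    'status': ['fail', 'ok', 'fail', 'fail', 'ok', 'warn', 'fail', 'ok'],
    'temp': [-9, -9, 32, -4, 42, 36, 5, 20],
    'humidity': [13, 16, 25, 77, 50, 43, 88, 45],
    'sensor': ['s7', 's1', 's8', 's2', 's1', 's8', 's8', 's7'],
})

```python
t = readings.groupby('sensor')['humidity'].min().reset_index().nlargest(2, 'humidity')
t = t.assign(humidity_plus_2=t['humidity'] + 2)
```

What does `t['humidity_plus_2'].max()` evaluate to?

group by sensor, min of humidity:
sensor
s1    16
s2    77
s7    13
s8    25
Name: humidity, dtype: int64
reset_index():
  sensor  humidity
0     s1        16
1     s2        77
2     s7        13
3     s8        25
take 2 rows with largest humidity:
  sensor  humidity
1     s2        77
3     s8        25
add column humidity_plus_2 = t['humidity'] + 2:
  sensor  humidity  humidity_plus_2
1     s2        77               79
3     s8        25               27

79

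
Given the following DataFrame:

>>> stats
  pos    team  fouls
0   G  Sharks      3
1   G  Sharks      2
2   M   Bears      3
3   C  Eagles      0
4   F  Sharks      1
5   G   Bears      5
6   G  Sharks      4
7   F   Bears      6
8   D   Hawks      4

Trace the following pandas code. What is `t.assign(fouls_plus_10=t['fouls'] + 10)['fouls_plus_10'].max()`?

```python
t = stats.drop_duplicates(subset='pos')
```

drop duplicate pos (keep=first):
  pos    team  fouls
0   G  Sharks      3
2   M   Bears      3
3   C  Eagles      0
4   F  Sharks      1
8   D   Hawks      4
add column fouls_plus_10 = t['fouls'] + 10:
  pos    team  fouls  fouls_plus_10
0   G  Sharks      3             13
2   M   Bears      3             13
3   C  Eagles      0             10
4   F  Sharks      1             11
8   D   Hawks      4             14
Then the max of column 'fouls_plus_10': 14

14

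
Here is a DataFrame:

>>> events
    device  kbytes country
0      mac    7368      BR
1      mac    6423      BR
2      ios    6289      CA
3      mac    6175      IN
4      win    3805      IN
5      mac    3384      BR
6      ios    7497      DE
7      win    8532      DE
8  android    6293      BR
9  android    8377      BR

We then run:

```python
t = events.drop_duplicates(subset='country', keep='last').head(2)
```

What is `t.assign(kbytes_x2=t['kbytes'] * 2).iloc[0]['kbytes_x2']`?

12578

drop duplicate country (keep=last):
    device  kbytes country
2      ios    6289      CA
4      win    3805      IN
7      win    8532      DE
9  android    8377      BR
take first 2 rows:
  device  kbytes country
2    ios    6289      CA
4    win    3805      IN
add column kbytes_x2 = t['kbytes'] * 2:
  device  kbytes country  kbytes_x2
2    ios    6289      CA      12578
4    win    3805      IN       7610
Reading off the value at position 0, column 'kbytes_x2', we get 12578.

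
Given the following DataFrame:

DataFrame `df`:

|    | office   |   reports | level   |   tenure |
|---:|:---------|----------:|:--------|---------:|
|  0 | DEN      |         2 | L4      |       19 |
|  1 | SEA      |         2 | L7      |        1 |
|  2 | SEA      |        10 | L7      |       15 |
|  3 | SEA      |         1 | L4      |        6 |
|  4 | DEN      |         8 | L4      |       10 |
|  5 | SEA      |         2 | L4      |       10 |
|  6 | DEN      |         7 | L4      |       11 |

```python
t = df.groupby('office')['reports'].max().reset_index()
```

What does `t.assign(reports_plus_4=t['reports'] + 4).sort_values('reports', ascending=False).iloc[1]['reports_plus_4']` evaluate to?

12

group by office, max of reports:
office
DEN     8
SEA    10
Name: reports, dtype: int64
reset_index():
  office  reports
0    DEN        8
1    SEA       10
add column reports_plus_4 = t['reports'] + 4:
  office  reports  reports_plus_4
0    DEN        8              12
1    SEA       10              14
sort by reports descending:
  office  reports  reports_plus_4
1    SEA       10              14
0    DEN        8              12
value at position 1, column 'reports_plus_4' → 12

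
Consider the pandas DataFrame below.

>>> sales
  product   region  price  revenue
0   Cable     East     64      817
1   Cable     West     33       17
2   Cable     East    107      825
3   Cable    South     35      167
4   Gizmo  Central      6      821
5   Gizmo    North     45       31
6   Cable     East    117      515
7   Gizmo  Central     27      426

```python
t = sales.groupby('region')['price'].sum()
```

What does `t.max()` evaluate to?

288

group by region, sum of price:
region
Central     33
East       288
North       45
South       35
West        33
Name: price, dtype: int64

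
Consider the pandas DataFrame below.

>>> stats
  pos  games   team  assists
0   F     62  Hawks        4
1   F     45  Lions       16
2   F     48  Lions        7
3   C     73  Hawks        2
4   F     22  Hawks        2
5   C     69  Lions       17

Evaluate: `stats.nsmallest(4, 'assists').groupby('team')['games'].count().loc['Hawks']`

take 4 rows with smallest assists:
  pos  games   team  assists
3   C     73  Hawks        2
4   F     22  Hawks        2
0   F     62  Hawks        4
2   F     48  Lions        7
group by team, count of games:
team
Hawks    3
Lions    1
Name: games, dtype: int64
Finally, value at index 'Hawks' = 3.

3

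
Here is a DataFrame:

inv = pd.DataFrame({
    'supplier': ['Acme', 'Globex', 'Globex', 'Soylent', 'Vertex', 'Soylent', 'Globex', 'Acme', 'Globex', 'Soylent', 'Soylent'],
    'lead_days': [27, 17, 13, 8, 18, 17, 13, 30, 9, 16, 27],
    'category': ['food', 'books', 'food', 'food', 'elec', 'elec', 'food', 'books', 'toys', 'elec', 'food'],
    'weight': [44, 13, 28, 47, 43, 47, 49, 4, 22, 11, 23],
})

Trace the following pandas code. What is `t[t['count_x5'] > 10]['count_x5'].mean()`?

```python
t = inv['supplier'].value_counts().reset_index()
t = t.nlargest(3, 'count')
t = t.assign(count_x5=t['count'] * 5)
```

20.0

value_counts of supplier:
supplier
Globex     4
Soylent    4
Acme       2
Vertex     1
Name: count, dtype: int64
reset_index():
  supplier  count
0   Globex      4
1  Soylent      4
2     Acme      2
3   Vertex      1
take 3 rows with largest count:
  supplier  count
0   Globex      4
1  Soylent      4
2     Acme      2
add column count_x5 = t['count'] * 5:
  supplier  count  count_x5
0   Globex      4        20
1  Soylent      4        20
2     Acme      2        10
filter rows where count_x5 > 10:
  supplier  count  count_x5
0   Globex      4        20
1  Soylent      4        20
So mean() = 20.0.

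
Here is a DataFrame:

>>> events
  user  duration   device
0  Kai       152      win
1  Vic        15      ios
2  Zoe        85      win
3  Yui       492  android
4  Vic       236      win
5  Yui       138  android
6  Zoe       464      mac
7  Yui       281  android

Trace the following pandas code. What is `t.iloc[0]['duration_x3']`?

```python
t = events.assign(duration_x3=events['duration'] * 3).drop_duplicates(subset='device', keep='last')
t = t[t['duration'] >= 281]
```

1392

add column duration_x3 = events['duration'] * 3:
  user  duration   device  duration_x3
0  Kai       152      win          456
1  Vic        15      ios           45
2  Zoe        85      win          255
3  Yui       492  android         1476
4  Vic       236      win          708
5  Yui       138  android          414
6  Zoe       464      mac         1392
7  Yui       281  android          843
drop duplicate device (keep=last):
  user  duration   device  duration_x3
1  Vic        15      ios           45
4  Vic       236      win          708
6  Zoe       464      mac         1392
7  Yui       281  android          843
filter rows where duration >= 281:
  user  duration   device  duration_x3
6  Zoe       464      mac         1392
7  Yui       281  android          843
Reading off the value at position 0, column 'duration_x3', we get 1392.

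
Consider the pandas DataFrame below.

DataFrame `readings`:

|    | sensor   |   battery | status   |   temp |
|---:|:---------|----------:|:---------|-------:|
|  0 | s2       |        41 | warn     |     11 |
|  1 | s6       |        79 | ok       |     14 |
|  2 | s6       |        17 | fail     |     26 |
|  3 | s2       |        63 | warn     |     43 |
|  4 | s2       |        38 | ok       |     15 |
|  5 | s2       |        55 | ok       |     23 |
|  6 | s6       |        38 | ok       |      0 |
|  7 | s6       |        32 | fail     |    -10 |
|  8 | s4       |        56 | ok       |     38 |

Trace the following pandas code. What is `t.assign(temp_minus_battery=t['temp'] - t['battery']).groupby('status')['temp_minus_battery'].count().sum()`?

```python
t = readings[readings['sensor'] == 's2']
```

filter rows where sensor == 's2':
  sensor  battery status  temp
0     s2       41   warn    11
3     s2       63   warn    43
4     s2       38     ok    15
5     s2       55     ok    23
add column temp_minus_battery = t['temp'] - t['battery']:
  sensor  battery status  temp  temp_minus_battery
0     s2       41   warn    11                 -30
3     s2       63   warn    43                 -20
4     s2       38     ok    15                 -23
5     s2       55     ok    23                 -32
group by status, count of temp_minus_battery:
status
ok      2
warn    2
Name: temp_minus_battery, dtype: int64
So sum() = 4.

4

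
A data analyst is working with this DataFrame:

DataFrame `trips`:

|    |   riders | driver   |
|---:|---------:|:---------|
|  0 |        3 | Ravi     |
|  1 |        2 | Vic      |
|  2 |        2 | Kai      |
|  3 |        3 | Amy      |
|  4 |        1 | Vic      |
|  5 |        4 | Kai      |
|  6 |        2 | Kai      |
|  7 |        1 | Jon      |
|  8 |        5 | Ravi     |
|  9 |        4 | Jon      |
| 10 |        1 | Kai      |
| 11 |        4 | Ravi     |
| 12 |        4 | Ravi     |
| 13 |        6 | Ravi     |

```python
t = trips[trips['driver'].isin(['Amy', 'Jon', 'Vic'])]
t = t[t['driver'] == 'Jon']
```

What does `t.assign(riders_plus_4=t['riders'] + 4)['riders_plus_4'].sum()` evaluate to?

filter rows where driver in ['Amy', 'Jon', 'Vic']:
   riders driver
1       2    Vic
3       3    Amy
4       1    Vic
7       1    Jon
9       4    Jon
filter rows where driver == 'Jon':
   riders driver
7       1    Jon
9       4    Jon
add column riders_plus_4 = t['riders'] + 4:
   riders driver  riders_plus_4
7       1    Jon              5
9       4    Jon              8
So sum() = 13.

13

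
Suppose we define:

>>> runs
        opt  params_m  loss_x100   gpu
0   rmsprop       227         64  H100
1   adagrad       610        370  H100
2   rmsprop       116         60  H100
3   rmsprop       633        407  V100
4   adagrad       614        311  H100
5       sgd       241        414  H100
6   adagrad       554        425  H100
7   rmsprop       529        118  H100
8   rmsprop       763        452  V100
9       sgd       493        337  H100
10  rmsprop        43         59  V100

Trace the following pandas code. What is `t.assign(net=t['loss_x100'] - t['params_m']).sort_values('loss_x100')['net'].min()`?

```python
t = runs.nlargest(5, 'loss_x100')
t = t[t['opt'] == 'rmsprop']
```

take 5 rows with largest loss_x100:
       opt  params_m  loss_x100   gpu
8  rmsprop       763        452  V100
6  adagrad       554        425  H100
5      sgd       241        414  H100
3  rmsprop       633        407  V100
1  adagrad       610        370  H100
filter rows where opt == 'rmsprop':
       opt  params_m  loss_x100   gpu
8  rmsprop       763        452  V100
3  rmsprop       633        407  V100
add column net = t['loss_x100'] - t['params_m']:
       opt  params_m  loss_x100   gpu  net
8  rmsprop       763        452  V100 -311
3  rmsprop       633        407  V100 -226
sort by loss_x100:
       opt  params_m  loss_x100   gpu  net
3  rmsprop       633        407  V100 -226
8  rmsprop       763        452  V100 -311
Reading off the min of column 'net', we get -311.

-311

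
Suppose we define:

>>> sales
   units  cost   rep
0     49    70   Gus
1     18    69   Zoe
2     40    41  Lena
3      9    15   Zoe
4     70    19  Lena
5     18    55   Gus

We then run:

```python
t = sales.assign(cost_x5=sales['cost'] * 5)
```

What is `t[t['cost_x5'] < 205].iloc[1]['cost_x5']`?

95

add column cost_x5 = sales['cost'] * 5:
   units  cost   rep  cost_x5
0     49    70   Gus      350
1     18    69   Zoe      345
2     40    41  Lena      205
3      9    15   Zoe       75
4     70    19  Lena       95
5     18    55   Gus      275
filter rows where cost_x5 < 205:
   units  cost   rep  cost_x5
3      9    15   Zoe       75
4     70    19  Lena       95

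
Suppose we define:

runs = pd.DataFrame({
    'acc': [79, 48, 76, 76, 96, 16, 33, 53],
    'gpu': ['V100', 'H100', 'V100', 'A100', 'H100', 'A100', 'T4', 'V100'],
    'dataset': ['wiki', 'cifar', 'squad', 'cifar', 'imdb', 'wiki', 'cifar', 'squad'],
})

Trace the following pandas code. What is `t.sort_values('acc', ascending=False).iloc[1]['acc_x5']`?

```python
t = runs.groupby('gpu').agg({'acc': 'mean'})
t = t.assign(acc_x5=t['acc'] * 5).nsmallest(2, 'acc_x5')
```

165.0

group by gpu, mean of acc:
            acc
gpu            
A100  46.000000
H100  72.000000
T4    33.000000
V100  69.333333
add column acc_x5 = t['acc'] * 5:
            acc      acc_x5
gpu                        
A100  46.000000  230.000000
H100  72.000000  360.000000
T4    33.000000  165.000000
V100  69.333333  346.666667
take 2 rows with smallest acc_x5:
       acc  acc_x5
gpu               
T4    33.0   165.0
A100  46.0   230.0
sort by acc descending:
       acc  acc_x5
gpu               
A100  46.0   230.0
T4    33.0   165.0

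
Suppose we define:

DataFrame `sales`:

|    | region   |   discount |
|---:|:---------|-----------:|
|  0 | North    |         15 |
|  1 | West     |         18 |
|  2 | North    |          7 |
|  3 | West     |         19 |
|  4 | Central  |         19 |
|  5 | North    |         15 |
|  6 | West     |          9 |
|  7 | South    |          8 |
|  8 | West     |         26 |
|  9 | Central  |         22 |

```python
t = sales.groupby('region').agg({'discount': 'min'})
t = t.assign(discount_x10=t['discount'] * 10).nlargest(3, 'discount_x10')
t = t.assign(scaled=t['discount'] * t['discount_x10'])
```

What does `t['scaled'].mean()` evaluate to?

1686.66666667

group by region, min of discount:
         discount
region           
Central        19
North           7
South           8
West            9
add column discount_x10 = t['discount'] * 10:
         discount  discount_x10
region                         
Central        19           190
North           7            70
South           8            80
West            9            90
take 3 rows with largest discount_x10:
         discount  discount_x10
region                         
Central        19           190
West            9            90
South           8            80
add column scaled = t['discount'] * t['discount_x10']:
         discount  discount_x10  scaled
region                                 
Central        19           190    3610
West            9            90     810
South           8            80     640
Taking the mean of column 'scaled' gives 1686.66666667.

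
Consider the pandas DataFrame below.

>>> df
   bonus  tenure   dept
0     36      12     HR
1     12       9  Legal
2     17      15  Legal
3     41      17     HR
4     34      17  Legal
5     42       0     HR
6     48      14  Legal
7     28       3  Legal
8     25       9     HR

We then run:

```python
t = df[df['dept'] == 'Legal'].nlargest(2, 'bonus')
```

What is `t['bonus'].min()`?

filter rows where dept == 'Legal':
   bonus  tenure   dept
1     12       9  Legal
2     17      15  Legal
4     34      17  Legal
6     48      14  Legal
7     28       3  Legal
take 2 rows with largest bonus:
   bonus  tenure   dept
6     48      14  Legal
4     34      17  Legal
So min() = 34.

34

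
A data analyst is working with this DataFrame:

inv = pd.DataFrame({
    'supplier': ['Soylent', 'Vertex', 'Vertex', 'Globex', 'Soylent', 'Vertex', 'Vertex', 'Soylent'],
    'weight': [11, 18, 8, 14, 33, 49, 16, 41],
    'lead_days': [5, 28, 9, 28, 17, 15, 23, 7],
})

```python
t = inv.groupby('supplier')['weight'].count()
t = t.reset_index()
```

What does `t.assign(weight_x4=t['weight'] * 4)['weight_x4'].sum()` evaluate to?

32

group by supplier, count of weight:
supplier
Globex     1
Soylent    3
Vertex     4
Name: weight, dtype: int64
reset_index():
  supplier  weight
0   Globex       1
1  Soylent       3
2   Vertex       4
add column weight_x4 = t['weight'] * 4:
  supplier  weight  weight_x4
0   Globex       1          4
1  Soylent       3         12
2   Vertex       4         16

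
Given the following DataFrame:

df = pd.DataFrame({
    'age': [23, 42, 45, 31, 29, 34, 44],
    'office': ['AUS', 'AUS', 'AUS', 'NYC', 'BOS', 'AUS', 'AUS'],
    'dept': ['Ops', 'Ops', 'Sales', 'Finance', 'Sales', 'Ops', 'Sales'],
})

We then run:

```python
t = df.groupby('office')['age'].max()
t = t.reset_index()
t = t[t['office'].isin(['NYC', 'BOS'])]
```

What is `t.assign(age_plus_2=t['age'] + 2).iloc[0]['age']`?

29

group by office, max of age:
office
AUS    45
BOS    29
NYC    31
Name: age, dtype: int64
reset_index():
  office  age
0    AUS   45
1    BOS   29
2    NYC   31
filter rows where office in ['NYC', 'BOS']:
  office  age
1    BOS   29
2    NYC   31
add column age_plus_2 = t['age'] + 2:
  office  age  age_plus_2
1    BOS   29          31
2    NYC   31          33
Taking the value at position 0, column 'age' gives 29.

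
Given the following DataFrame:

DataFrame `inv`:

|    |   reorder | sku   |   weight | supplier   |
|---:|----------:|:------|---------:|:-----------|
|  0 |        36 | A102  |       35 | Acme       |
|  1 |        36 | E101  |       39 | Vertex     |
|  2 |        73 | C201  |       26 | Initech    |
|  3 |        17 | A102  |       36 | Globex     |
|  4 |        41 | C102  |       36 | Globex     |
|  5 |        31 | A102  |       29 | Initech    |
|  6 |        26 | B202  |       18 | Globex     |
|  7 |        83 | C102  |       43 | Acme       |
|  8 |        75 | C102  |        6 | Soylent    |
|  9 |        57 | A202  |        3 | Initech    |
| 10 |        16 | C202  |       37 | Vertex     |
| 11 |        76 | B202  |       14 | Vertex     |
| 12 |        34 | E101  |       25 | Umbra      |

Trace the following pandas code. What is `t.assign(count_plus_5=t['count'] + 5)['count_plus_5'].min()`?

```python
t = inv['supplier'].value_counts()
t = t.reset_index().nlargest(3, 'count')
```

8

value_counts of supplier:
supplier
Vertex     3
Initech    3
Globex     3
Acme       2
Soylent    1
Umbra      1
Name: count, dtype: int64
reset_index():
  supplier  count
0   Vertex      3
1  Initech      3
2   Globex      3
3     Acme      2
4  Soylent      1
5    Umbra      1
take 3 rows with largest count:
  supplier  count
0   Vertex      3
1  Initech      3
2   Globex      3
add column count_plus_5 = t['count'] + 5:
  supplier  count  count_plus_5
0   Vertex      3             8
1  Initech      3             8
2   Globex      3             8
Taking the min of column 'count_plus_5' gives 8.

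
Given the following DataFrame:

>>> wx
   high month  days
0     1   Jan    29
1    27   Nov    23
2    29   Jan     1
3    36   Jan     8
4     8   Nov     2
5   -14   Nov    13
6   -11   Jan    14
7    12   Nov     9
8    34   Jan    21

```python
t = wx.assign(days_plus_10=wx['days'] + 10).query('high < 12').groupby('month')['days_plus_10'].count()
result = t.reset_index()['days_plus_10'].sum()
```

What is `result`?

add column days_plus_10 = wx['days'] + 10:
   high month  days  days_plus_10
0     1   Jan    29            39
1    27   Nov    23            33
2    29   Jan     1            11
3    36   Jan     8            18
4     8   Nov     2            12
5   -14   Nov    13            23
6   -11   Jan    14            24
7    12   Nov     9            19
8    34   Jan    21            31
filter rows where high < 12:
   high month  days  days_plus_10
0     1   Jan    29            39
4     8   Nov     2            12
5   -14   Nov    13            23
6   -11   Jan    14            24
group by month, count of days_plus_10:
month
Jan    2
Nov    2
Name: days_plus_10, dtype: int64
reset_index():
  month  days_plus_10
0   Jan             2
1   Nov             2
sum of column 'days_plus_10' → 4

4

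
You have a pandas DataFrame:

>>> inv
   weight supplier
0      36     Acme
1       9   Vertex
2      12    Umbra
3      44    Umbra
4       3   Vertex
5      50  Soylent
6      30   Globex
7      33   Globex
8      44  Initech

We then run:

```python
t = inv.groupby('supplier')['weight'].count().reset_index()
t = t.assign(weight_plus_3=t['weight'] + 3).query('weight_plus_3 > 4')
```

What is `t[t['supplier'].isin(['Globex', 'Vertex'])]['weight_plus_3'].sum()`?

group by supplier, count of weight:
supplier
Acme       1
Globex     2
Initech    1
Soylent    1
Umbra      2
Vertex     2
Name: weight, dtype: int64
reset_index():
  supplier  weight
0     Acme       1
1   Globex       2
2  Initech       1
3  Soylent       1
4    Umbra       2
5   Vertex       2
add column weight_plus_3 = t['weight'] + 3:
  supplier  weight  weight_plus_3
0     Acme       1              4
1   Globex       2              5
2  Initech       1              4
3  Soylent       1              4
4    Umbra       2              5
5   Vertex       2              5
filter rows where weight_plus_3 > 4:
  supplier  weight  weight_plus_3
1   Globex       2              5
4    Umbra       2              5
5   Vertex       2              5
filter rows where supplier in ['Globex', 'Vertex']:
  supplier  weight  weight_plus_3
1   Globex       2              5
5   Vertex       2              5
Then the sum of column 'weight_plus_3': 10

10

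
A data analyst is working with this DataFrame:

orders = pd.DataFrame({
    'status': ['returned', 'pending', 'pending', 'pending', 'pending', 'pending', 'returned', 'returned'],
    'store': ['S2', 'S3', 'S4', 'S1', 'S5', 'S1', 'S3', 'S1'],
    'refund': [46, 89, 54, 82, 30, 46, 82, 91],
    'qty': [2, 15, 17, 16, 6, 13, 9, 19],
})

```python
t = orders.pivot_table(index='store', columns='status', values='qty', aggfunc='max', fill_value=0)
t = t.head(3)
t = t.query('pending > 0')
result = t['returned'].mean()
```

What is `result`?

pivot: rows=store, cols=status, max(qty):
status  pending  returned
store                    
S1           16        19
S2            0         2
S3           15         9
S4           17         0
S5            6         0
take first 3 rows:
status  pending  returned
store                    
S1           16        19
S2            0         2
S3           15         9
filter rows where pending > 0:
status  pending  returned
store                    
S1           16        19
S3           15         9
Hence 14.0.

14.0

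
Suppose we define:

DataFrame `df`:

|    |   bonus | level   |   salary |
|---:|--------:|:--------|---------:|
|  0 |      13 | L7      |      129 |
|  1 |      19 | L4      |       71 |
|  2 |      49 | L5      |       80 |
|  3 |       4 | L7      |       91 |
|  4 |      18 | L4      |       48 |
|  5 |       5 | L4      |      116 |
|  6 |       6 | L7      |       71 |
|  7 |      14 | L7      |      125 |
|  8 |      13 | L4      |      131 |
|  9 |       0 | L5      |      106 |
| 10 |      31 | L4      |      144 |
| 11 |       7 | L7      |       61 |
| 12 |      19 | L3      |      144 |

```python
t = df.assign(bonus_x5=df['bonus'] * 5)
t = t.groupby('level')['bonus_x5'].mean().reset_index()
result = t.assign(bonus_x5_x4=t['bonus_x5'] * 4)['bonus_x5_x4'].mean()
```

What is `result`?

add column bonus_x5 = df['bonus'] * 5:
    bonus level  salary  bonus_x5
0      13    L7     129        65
1      19    L4      71        95
2      49    L5      80       245
3       4    L7      91        20
4      18    L4      48        90
5       5    L4     116        25
6       6    L7      71        30
7      14    L7     125        70
8      13    L4     131        65
9       0    L5     106         0
10     31    L4     144       155
11      7    L7      61        35
12     19    L3     144        95
group by level, mean of bonus_x5:
level
L3     95.0
L4     86.0
L5    122.5
L7     44.0
Name: bonus_x5, dtype: float64
reset_index():
  level  bonus_x5
0    L3      95.0
1    L4      86.0
2    L5     122.5
3    L7      44.0
add column bonus_x5_x4 = t['bonus_x5'] * 4:
  level  bonus_x5  bonus_x5_x4
0    L3      95.0        380.0
1    L4      86.0        344.0
2    L5     122.5        490.0
3    L7      44.0        176.0
Finally, mean of column 'bonus_x5_x4' = 347.5.

347.5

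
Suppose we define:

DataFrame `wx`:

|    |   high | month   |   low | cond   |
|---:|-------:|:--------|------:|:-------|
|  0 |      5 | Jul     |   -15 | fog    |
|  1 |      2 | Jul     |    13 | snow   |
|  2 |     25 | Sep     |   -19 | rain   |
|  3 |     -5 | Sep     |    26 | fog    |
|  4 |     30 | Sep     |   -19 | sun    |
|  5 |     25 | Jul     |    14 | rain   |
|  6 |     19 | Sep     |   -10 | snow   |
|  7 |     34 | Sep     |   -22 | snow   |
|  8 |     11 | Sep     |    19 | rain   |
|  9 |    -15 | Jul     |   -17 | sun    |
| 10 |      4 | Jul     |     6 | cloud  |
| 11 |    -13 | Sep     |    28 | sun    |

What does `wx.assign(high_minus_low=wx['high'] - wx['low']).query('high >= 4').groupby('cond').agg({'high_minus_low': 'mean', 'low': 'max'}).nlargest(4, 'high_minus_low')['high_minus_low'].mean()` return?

31.7916666667

add column high_minus_low = wx['high'] - wx['low']:
    high month  low   cond  high_minus_low
0      5   Jul  -15    fog              20
1      2   Jul   13   snow             -11
2     25   Sep  -19   rain              44
3     -5   Sep   26    fog             -31
4     30   Sep  -19    sun              49
5     25   Jul   14   rain              11
6     19   Sep  -10   snow              29
7     34   Sep  -22   snow              56
8     11   Sep   19   rain              -8
9    -15   Jul  -17    sun               2
10     4   Jul    6  cloud              -2
11   -13   Sep   28    sun             -41
filter rows where high >= 4:
    high month  low   cond  high_minus_low
0      5   Jul  -15    fog              20
2     25   Sep  -19   rain              44
4     30   Sep  -19    sun              49
5     25   Jul   14   rain              11
6     19   Sep  -10   snow              29
7     34   Sep  -22   snow              56
8     11   Sep   19   rain              -8
10     4   Jul    6  cloud              -2
group by cond: mean(high_minus_low), max(low):
       high_minus_low  low
cond                      
cloud       -2.000000    6
fog         20.000000  -15
rain        15.666667   19
snow        42.500000  -10
sun         49.000000  -19
take 4 rows with largest high_minus_low:
      high_minus_low  low
cond                     
sun        49.000000  -19
snow       42.500000  -10
fog        20.000000  -15
rain       15.666667   19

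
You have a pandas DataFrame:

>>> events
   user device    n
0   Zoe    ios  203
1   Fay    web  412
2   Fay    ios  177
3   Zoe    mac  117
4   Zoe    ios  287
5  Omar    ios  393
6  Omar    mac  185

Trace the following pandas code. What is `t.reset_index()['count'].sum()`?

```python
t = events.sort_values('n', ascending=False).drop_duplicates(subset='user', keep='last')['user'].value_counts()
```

3

sort by n descending:
   user device    n
1   Fay    web  412
5  Omar    ios  393
4   Zoe    ios  287
0   Zoe    ios  203
6  Omar    mac  185
2   Fay    ios  177
3   Zoe    mac  117
drop duplicate user (keep=last):
   user device    n
6  Omar    mac  185
2   Fay    ios  177
3   Zoe    mac  117
value_counts of user:
user
Omar    1
Fay     1
Zoe     1
Name: count, dtype: int64
reset_index():
   user  count
0  Omar      1
1   Fay      1
2   Zoe      1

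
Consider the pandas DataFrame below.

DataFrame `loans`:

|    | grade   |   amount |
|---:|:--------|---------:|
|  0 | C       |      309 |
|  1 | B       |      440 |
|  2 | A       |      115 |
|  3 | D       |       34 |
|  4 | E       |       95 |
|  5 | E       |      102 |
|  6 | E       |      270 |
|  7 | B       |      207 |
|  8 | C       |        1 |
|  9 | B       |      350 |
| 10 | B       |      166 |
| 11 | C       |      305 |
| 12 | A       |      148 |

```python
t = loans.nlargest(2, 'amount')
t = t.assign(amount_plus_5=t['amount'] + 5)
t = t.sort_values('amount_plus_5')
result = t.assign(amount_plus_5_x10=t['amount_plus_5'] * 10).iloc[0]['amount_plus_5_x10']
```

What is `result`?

take 2 rows with largest amount:
  grade  amount
1     B     440
9     B     350
add column amount_plus_5 = t['amount'] + 5:
  grade  amount  amount_plus_5
1     B     440            445
9     B     350            355
sort by amount_plus_5:
  grade  amount  amount_plus_5
9     B     350            355
1     B     440            445
add column amount_plus_5_x10 = t['amount_plus_5'] * 10:
  grade  amount  amount_plus_5  amount_plus_5_x10
9     B     350            355               3550
1     B     440            445               4450

3550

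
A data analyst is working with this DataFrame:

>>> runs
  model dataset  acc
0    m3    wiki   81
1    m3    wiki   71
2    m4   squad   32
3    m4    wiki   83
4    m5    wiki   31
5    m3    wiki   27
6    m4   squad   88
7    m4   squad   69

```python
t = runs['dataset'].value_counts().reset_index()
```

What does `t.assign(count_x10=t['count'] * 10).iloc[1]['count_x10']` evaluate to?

value_counts of dataset:
dataset
wiki     5
squad    3
Name: count, dtype: int64
reset_index():
  dataset  count
0    wiki      5
1   squad      3
add column count_x10 = t['count'] * 10:
  dataset  count  count_x10
0    wiki      5         50
1   squad      3         30
The value at position 1, column 'count_x10' is 30.

30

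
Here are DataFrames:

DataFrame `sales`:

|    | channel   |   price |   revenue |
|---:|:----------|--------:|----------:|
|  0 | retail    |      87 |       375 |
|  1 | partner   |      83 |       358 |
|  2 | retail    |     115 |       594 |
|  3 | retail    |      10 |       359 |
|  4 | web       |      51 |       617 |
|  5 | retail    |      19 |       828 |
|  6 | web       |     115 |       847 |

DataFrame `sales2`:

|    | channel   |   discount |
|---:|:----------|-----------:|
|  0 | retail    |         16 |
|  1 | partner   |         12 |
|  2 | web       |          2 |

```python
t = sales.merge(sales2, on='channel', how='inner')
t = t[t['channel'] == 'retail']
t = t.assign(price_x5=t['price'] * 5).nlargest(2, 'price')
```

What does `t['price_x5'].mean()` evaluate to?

merge on 'channel' (how='inner') → 7 rows:
   channel  price  revenue  discount
0   retail     87      375        16
1  partner     83      358        12
2   retail    115      594        16
3   retail     10      359        16
4      web     51      617         2
5   retail     19      828        16
6      web    115      847         2
filter rows where channel == 'retail':
  channel  price  revenue  discount
0  retail     87      375        16
2  retail    115      594        16
3  retail     10      359        16
5  retail     19      828        16
add column price_x5 = t['price'] * 5:
  channel  price  revenue  discount  price_x5
0  retail     87      375        16       435
2  retail    115      594        16       575
3  retail     10      359        16        50
5  retail     19      828        16        95
take 2 rows with largest price:
  channel  price  revenue  discount  price_x5
2  retail    115      594        16       575
0  retail     87      375        16       435

505.0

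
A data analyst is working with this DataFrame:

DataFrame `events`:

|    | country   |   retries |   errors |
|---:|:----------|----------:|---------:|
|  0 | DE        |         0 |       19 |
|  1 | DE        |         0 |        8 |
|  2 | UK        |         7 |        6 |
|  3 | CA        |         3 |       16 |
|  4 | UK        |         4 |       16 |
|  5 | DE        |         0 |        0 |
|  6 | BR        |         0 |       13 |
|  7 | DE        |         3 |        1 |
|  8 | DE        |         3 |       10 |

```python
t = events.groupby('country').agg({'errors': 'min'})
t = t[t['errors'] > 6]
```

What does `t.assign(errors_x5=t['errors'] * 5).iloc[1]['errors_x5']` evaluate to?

group by country, min of errors:
         errors
country        
BR           13
CA           16
DE            0
UK            6
filter rows where errors > 6:
         errors
country        
BR           13
CA           16
add column errors_x5 = t['errors'] * 5:
         errors  errors_x5
country                   
BR           13         65
CA           16         80
So iloc[1]['errors_x5'] = 80.

80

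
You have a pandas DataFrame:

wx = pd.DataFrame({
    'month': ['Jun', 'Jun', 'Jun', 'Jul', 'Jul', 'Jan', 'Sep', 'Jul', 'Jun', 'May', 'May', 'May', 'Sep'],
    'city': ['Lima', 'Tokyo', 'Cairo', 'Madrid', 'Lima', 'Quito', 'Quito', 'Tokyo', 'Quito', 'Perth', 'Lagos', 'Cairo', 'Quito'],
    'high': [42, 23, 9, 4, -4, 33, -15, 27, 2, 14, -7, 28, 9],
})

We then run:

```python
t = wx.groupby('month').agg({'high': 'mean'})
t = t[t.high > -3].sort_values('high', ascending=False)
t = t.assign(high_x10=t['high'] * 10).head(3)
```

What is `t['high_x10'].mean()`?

212.222222222

group by month, mean of high:
            high
month           
Jan    33.000000
Jul     9.000000
Jun    19.000000
May    11.666667
Sep    -3.000000
filter rows where high > -3:
            high
month           
Jan    33.000000
Jul     9.000000
Jun    19.000000
May    11.666667
sort by high descending:
            high
month           
Jan    33.000000
Jun    19.000000
May    11.666667
Jul     9.000000
add column high_x10 = t['high'] * 10:
            high    high_x10
month                       
Jan    33.000000  330.000000
Jun    19.000000  190.000000
May    11.666667  116.666667
Jul     9.000000   90.000000
take first 3 rows:
            high    high_x10
month                       
Jan    33.000000  330.000000
Jun    19.000000  190.000000
May    11.666667  116.666667
The mean of column 'high_x10' is 212.222222222.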